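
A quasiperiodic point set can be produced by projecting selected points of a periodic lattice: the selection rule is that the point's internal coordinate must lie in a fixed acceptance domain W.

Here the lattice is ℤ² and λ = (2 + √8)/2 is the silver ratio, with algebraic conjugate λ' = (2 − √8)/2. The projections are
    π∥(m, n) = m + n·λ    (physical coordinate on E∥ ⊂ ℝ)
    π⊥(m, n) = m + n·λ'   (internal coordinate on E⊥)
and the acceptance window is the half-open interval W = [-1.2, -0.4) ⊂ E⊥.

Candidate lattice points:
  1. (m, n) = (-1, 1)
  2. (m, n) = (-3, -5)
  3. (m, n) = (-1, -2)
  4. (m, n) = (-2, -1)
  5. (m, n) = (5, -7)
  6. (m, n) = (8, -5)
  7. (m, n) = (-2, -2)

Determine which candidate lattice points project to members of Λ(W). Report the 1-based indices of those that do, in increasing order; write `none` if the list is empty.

Compute λ' = (2−√8)/2 = -0.414214, so π⊥(m,n) = m -0.414214·n.
[1] lift (-1,1): star map gives -1.414214; window check -1.2 ≤ -1.414214 < -0.4 is false → out
[2] lift (-3,-5): star map gives -0.928932; window check -1.2 ≤ -0.928932 < -0.4 is true → IN Λ
[3] lift (-1,-2): star map gives -0.171573; window check -1.2 ≤ -0.171573 < -0.4 is false → out
[4] lift (-2,-1): star map gives -1.585786; window check -1.2 ≤ -1.585786 < -0.4 is false → out
[5] lift (5,-7): star map gives 7.899495; window check -1.2 ≤ 7.899495 < -0.4 is false → out
[6] lift (8,-5): star map gives 10.071068; window check -1.2 ≤ 10.071068 < -0.4 is false → out
[7] lift (-2,-2): star map gives -1.171573; window check -1.2 ≤ -1.171573 < -0.4 is true → IN Λ

2, 7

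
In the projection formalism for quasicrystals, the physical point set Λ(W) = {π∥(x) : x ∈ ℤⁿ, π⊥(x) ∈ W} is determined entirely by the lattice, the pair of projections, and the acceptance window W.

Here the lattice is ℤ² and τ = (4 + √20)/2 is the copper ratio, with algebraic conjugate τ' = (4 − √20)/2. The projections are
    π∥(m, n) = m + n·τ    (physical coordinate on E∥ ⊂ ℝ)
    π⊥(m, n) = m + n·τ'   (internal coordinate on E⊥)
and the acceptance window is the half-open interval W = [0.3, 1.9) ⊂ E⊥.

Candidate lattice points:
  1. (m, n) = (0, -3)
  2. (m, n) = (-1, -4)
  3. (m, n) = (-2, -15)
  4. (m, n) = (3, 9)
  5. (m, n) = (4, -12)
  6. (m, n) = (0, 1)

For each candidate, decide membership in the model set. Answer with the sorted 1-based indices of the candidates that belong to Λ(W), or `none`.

1, 3, 4

Compute τ' = (4−√20)/2 = -0.23607, so π⊥(m,n) = m -0.23607·n.
[1] lift (0,-3): star map gives 0.70820; window check 0.3 ≤ 0.70820 < 1.9 is true → IN Λ
[2] lift (-1,-4): star map gives -0.05573; window check 0.3 ≤ -0.05573 < 1.9 is false → out
[3] lift (-2,-15): star map gives 1.54102; window check 0.3 ≤ 1.54102 < 1.9 is true → IN Λ
[4] lift (3,9): star map gives 0.87539; window check 0.3 ≤ 0.87539 < 1.9 is true → IN Λ
[5] lift (4,-12): star map gives 6.83282; window check 0.3 ≤ 6.83282 < 1.9 is false → out
[6] lift (0,1): star map gives -0.23607; window check 0.3 ≤ -0.23607 < 1.9 is false → out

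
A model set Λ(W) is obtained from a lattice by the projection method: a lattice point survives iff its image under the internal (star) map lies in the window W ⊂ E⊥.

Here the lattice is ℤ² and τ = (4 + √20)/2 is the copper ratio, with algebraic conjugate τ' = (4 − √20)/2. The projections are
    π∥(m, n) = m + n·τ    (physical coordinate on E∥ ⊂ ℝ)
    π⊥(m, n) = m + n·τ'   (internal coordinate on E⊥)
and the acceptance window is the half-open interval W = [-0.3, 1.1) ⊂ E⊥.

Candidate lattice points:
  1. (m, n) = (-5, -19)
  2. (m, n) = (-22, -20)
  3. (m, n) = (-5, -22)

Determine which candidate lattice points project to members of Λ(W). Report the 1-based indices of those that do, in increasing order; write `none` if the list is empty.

3

Compute τ' = (4−√20)/2 = -0.23607, so π⊥(m,n) = m -0.23607·n.
candidate 1: (m,n)=(-5,-19) → π∥ = -5-19·τ ≈ -85.48529, π⊥ = -5-19·τ' ≈ -0.51471 ∉ [-0.3, 1.1) ⇒ out
candidate 2: (m,n)=(-22,-20) → π∥ = -22-20·τ ≈ -106.72136, π⊥ = -22-20·τ' ≈ -17.27864 ∉ [-0.3, 1.1) ⇒ out
candidate 3: (m,n)=(-5,-22) → π∥ = -5-22·τ ≈ -98.19350, π⊥ = -5-22·τ' ≈ 0.19350 ∈ [-0.3, 1.1) ⇒ IN Λ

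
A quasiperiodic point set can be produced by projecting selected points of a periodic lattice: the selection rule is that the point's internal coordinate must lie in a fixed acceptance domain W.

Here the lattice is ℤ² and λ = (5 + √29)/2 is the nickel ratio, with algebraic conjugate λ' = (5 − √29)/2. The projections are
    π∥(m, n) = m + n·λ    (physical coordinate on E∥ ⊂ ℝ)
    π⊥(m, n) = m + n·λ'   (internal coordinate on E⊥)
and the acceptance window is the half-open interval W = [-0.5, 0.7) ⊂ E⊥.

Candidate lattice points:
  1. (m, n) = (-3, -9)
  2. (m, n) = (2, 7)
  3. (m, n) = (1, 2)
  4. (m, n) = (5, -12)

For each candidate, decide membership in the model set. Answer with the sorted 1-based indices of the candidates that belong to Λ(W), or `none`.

Numerically λ ≈ 5.1926 and λ' = −1/λ ≈ -0.1926.
[1] lift (-3,-9): star map gives -1.2668; window check -0.5 ≤ -1.2668 < 0.7 is false → out
[2] lift (2,7): star map gives 0.6519; window check -0.5 ≤ 0.6519 < 0.7 is true → IN Λ
[3] lift (1,2): star map gives 0.6148; window check -0.5 ≤ 0.6148 < 0.7 is true → IN Λ
[4] lift (5,-12): star map gives 7.3110; window check -0.5 ≤ 7.3110 < 0.7 is false → out

2, 3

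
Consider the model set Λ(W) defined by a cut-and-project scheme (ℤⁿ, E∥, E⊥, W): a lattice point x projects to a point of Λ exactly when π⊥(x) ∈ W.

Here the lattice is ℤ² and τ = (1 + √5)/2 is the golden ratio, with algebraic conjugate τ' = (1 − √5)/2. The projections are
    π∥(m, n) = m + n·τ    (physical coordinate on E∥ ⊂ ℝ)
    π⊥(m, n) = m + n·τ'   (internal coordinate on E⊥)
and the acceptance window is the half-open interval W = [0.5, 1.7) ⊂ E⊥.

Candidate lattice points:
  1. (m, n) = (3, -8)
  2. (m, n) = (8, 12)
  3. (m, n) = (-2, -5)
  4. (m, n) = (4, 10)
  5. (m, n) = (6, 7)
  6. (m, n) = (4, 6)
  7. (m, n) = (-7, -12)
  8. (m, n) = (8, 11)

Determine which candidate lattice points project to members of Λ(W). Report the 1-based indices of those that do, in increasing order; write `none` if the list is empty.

2, 3, 5, 8

τ' = (1−√5)/2 ≈ -0.618034.
#1 (3,-8): internal coord 3 + (-8)·τ' = +7.944272; +7.944272 ∉ [0.5, 1.7) → out
#2 (8,12): internal coord 8 + (12)·τ' = +0.583592; +0.583592 ∈ [0.5, 1.7) → IN Λ
#3 (-2,-5): internal coord -2 + (-5)·τ' = +1.090170; +1.090170 ∈ [0.5, 1.7) → IN Λ
#4 (4,10): internal coord 4 + (10)·τ' = -2.180340; -2.180340 ∉ [0.5, 1.7) → out
#5 (6,7): internal coord 6 + (7)·τ' = +1.673762; +1.673762 ∈ [0.5, 1.7) → IN Λ
#6 (4,6): internal coord 4 + (6)·τ' = +0.291796; +0.291796 ∉ [0.5, 1.7) → out
#7 (-7,-12): internal coord -7 + (-12)·τ' = +0.416408; +0.416408 ∉ [0.5, 1.7) → out
#8 (8,11): internal coord 8 + (11)·τ' = +1.201626; +1.201626 ∈ [0.5, 1.7) → IN Λ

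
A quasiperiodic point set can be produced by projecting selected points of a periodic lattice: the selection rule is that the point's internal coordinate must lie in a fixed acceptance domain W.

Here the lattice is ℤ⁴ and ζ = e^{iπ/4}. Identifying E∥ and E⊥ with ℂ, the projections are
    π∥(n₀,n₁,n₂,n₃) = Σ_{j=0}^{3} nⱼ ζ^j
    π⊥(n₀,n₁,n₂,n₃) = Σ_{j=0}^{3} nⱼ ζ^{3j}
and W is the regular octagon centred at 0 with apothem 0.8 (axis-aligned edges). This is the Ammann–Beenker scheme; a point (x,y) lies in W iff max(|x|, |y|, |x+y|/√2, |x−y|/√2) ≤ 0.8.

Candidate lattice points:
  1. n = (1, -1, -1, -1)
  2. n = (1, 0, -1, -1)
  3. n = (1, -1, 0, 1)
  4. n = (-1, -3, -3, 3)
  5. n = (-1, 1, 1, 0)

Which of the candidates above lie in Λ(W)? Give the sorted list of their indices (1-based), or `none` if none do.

π⊥(n) = n₀ + n₁ζ³ + n₂ζ⁶ + n₃ζ⁹ where ζ = e^{iπ/4}.
candidate 1: n = (1, -1, -1, -1) → π⊥ ≈ (+1.000000, -0.414214); max(|x|,|y|,|x±y|/√2) = 1.000000 > 0.8 ⇒ ∉ W
candidate 2: n = (1, 0, -1, -1) → π⊥ ≈ (+0.292893, +0.292893); max(|x|,|y|,|x±y|/√2) = 0.414214 ≤ 0.8 ⇒ ∈ W
candidate 3: n = (1, -1, 0, 1) → π⊥ ≈ (+2.414214, +0.000000); max(|x|,|y|,|x±y|/√2) = 2.414214 > 0.8 ⇒ ∉ W
candidate 4: n = (-1, -3, -3, 3) → π⊥ ≈ (+3.242641, +3.000000); max(|x|,|y|,|x±y|/√2) = 4.414214 > 0.8 ⇒ ∉ W
candidate 5: n = (-1, 1, 1, 0) → π⊥ ≈ (-1.707107, -0.292893); max(|x|,|y|,|x±y|/√2) = 1.707107 > 0.8 ⇒ ∉ W

2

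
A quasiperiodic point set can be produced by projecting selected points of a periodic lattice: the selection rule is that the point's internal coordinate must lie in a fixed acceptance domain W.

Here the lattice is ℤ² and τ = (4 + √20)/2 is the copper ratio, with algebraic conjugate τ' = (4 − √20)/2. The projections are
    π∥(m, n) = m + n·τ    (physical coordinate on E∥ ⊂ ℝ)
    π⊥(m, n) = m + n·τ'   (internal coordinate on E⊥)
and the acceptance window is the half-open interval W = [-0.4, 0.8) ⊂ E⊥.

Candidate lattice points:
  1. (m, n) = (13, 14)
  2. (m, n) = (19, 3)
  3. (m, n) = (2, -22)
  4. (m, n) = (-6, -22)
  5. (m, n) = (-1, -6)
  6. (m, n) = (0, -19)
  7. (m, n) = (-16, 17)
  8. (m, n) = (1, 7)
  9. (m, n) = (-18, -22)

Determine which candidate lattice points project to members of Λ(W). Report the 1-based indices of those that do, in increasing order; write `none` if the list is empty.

Compute τ' = (4−√20)/2 = -0.23607, so π⊥(m,n) = m -0.23607·n.
[1] lift (13,14): star map gives 9.69505; window check -0.4 ≤ 9.69505 < 0.8 is false → out
[2] lift (19,3): star map gives 18.29180; window check -0.4 ≤ 18.29180 < 0.8 is false → out
[3] lift (2,-22): star map gives 7.19350; window check -0.4 ≤ 7.19350 < 0.8 is false → out
[4] lift (-6,-22): star map gives -0.80650; window check -0.4 ≤ -0.80650 < 0.8 is false → out
[5] lift (-1,-6): star map gives 0.41641; window check -0.4 ≤ 0.41641 < 0.8 is true → IN Λ
[6] lift (0,-19): star map gives 4.48529; window check -0.4 ≤ 4.48529 < 0.8 is false → out
[7] lift (-16,17): star map gives -20.01316; window check -0.4 ≤ -20.01316 < 0.8 is false → out
[8] lift (1,7): star map gives -0.65248; window check -0.4 ≤ -0.65248 < 0.8 is false → out
[9] lift (-18,-22): star map gives -12.80650; window check -0.4 ≤ -12.80650 < 0.8 is false → out

5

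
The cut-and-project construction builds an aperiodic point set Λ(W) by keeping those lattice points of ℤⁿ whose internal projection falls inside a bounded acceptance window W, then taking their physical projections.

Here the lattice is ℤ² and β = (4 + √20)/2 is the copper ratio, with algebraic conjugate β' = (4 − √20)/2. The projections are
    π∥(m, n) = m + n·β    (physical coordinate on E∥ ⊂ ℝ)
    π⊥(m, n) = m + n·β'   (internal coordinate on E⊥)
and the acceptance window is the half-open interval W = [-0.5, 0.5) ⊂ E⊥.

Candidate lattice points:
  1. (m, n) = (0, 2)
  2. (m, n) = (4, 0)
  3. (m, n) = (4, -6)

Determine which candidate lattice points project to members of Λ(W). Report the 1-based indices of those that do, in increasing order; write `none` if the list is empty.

1

β' = (4−√20)/2 ≈ -0.23607.
candidate 1: (m,n)=(0,2) → π∥ = 0+2·β ≈ 8.47214, π⊥ = 0+2·β' ≈ -0.47214 ∈ [-0.5, 0.5) ⇒ IN Λ
candidate 2: (m,n)=(4,0) → π∥ = 4+0·β ≈ 4.00000, π⊥ = 4+0·β' ≈ 4.00000 ∉ [-0.5, 0.5) ⇒ out
candidate 3: (m,n)=(4,-6) → π∥ = 4-6·β ≈ -21.41641, π⊥ = 4-6·β' ≈ 5.41641 ∉ [-0.5, 0.5) ⇒ out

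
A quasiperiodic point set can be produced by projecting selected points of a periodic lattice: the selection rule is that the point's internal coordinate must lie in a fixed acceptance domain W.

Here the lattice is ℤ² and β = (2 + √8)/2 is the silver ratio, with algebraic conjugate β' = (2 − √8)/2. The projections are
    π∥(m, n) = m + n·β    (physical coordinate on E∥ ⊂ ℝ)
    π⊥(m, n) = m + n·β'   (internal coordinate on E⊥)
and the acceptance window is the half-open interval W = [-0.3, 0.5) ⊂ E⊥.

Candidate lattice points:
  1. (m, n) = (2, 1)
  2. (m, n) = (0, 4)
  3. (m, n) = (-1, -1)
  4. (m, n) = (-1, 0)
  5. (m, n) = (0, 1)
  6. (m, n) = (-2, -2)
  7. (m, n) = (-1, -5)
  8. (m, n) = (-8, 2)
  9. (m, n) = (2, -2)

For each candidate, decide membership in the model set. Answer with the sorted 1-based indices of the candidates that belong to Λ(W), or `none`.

Compute β' = (2−√8)/2 = -0.4142, so π⊥(m,n) = m -0.4142·n.
candidate 1: (m,n)=(2,1) → π∥ = 2+1·β ≈ 4.4142, π⊥ = 2+1·β' ≈ 1.5858 ∉ [-0.3, 0.5) ⇒ out
candidate 2: (m,n)=(0,4) → π∥ = 0+4·β ≈ 9.6569, π⊥ = 0+4·β' ≈ -1.6569 ∉ [-0.3, 0.5) ⇒ out
candidate 3: (m,n)=(-1,-1) → π∥ = -1-1·β ≈ -3.4142, π⊥ = -1-1·β' ≈ -0.5858 ∉ [-0.3, 0.5) ⇒ out
candidate 4: (m,n)=(-1,0) → π∥ = -1+0·β ≈ -1.0000, π⊥ = -1+0·β' ≈ -1.0000 ∉ [-0.3, 0.5) ⇒ out
candidate 5: (m,n)=(0,1) → π∥ = 0+1·β ≈ 2.4142, π⊥ = 0+1·β' ≈ -0.4142 ∉ [-0.3, 0.5) ⇒ out
candidate 6: (m,n)=(-2,-2) → π∥ = -2-2·β ≈ -6.8284, π⊥ = -2-2·β' ≈ -1.1716 ∉ [-0.3, 0.5) ⇒ out
candidate 7: (m,n)=(-1,-5) → π∥ = -1-5·β ≈ -13.0711, π⊥ = -1-5·β' ≈ 1.0711 ∉ [-0.3, 0.5) ⇒ out
candidate 8: (m,n)=(-8,2) → π∥ = -8+2·β ≈ -3.1716, π⊥ = -8+2·β' ≈ -8.8284 ∉ [-0.3, 0.5) ⇒ out
candidate 9: (m,n)=(2,-2) → π∥ = 2-2·β ≈ -2.8284, π⊥ = 2-2·β' ≈ 2.8284 ∉ [-0.3, 0.5) ⇒ out

none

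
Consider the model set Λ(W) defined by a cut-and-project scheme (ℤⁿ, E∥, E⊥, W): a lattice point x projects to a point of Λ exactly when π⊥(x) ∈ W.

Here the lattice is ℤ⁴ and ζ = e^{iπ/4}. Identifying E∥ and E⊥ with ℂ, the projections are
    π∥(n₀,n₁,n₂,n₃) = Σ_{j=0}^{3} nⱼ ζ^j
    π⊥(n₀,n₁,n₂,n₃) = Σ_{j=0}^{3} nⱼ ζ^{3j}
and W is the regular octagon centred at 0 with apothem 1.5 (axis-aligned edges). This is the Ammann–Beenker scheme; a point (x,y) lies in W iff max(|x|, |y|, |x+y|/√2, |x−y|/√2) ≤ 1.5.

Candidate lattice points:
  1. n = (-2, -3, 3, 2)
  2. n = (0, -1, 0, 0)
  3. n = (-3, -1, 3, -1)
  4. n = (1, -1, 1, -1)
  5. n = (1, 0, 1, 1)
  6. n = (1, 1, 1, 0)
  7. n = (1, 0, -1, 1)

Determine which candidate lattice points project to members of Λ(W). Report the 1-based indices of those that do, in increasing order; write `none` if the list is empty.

2, 6

Internal map: ζ^{3j} for j=0..3 gives (1,0), (−√2/2,√2/2), (0,−1), (√2/2,√2/2).
candidate 1: n = (-2, -3, 3, 2) → π⊥ ≈ (+1.53553, -3.70711); max(|x|,|y|,|x±y|/√2) = 3.70711 > 1.5 ⇒ ∉ W
candidate 2: n = (0, -1, 0, 0) → π⊥ ≈ (+0.70711, -0.70711); max(|x|,|y|,|x±y|/√2) = 1.00000 ≤ 1.5 ⇒ ∈ W
candidate 3: n = (-3, -1, 3, -1) → π⊥ ≈ (-3.00000, -4.41421); max(|x|,|y|,|x±y|/√2) = 5.24264 > 1.5 ⇒ ∉ W
candidate 4: n = (1, -1, 1, -1) → π⊥ ≈ (+1.00000, -2.41421); max(|x|,|y|,|x±y|/√2) = 2.41421 > 1.5 ⇒ ∉ W
candidate 5: n = (1, 0, 1, 1) → π⊥ ≈ (+1.70711, -0.29289); max(|x|,|y|,|x±y|/√2) = 1.70711 > 1.5 ⇒ ∉ W
candidate 6: n = (1, 1, 1, 0) → π⊥ ≈ (+0.29289, -0.29289); max(|x|,|y|,|x±y|/√2) = 0.41421 ≤ 1.5 ⇒ ∈ W
candidate 7: n = (1, 0, -1, 1) → π⊥ ≈ (+1.70711, +1.70711); max(|x|,|y|,|x±y|/√2) = 2.41421 > 1.5 ⇒ ∉ W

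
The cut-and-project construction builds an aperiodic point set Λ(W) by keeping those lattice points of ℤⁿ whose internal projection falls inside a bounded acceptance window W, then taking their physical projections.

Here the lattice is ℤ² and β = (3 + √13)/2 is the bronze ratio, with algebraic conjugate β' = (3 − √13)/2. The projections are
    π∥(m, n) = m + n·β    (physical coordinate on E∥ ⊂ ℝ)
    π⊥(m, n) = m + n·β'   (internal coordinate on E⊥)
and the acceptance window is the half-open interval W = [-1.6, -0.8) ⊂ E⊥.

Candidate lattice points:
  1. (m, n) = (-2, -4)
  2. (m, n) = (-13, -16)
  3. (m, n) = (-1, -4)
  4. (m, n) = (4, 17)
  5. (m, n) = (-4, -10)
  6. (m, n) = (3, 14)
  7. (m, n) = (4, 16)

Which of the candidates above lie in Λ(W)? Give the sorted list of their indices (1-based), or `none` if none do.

β' = (3−√13)/2 ≈ -0.302776.
#1 (-2,-4): internal coord -2 + (-4)·β' = -0.788897; -0.788897 ∉ [-1.6, -0.8) → out
#2 (-13,-16): internal coord -13 + (-16)·β' = -8.155590; -8.155590 ∉ [-1.6, -0.8) → out
#3 (-1,-4): internal coord -1 + (-4)·β' = +0.211103; +0.211103 ∉ [-1.6, -0.8) → out
#4 (4,17): internal coord 4 + (17)·β' = -1.147186; -1.147186 ∈ [-1.6, -0.8) → IN Λ
#5 (-4,-10): internal coord -4 + (-10)·β' = -0.972244; -0.972244 ∈ [-1.6, -0.8) → IN Λ
#6 (3,14): internal coord 3 + (14)·β' = -1.238859; -1.238859 ∈ [-1.6, -0.8) → IN Λ
#7 (4,16): internal coord 4 + (16)·β' = -0.844410; -0.844410 ∈ [-1.6, -0.8) → IN Λ

4, 5, 6, 7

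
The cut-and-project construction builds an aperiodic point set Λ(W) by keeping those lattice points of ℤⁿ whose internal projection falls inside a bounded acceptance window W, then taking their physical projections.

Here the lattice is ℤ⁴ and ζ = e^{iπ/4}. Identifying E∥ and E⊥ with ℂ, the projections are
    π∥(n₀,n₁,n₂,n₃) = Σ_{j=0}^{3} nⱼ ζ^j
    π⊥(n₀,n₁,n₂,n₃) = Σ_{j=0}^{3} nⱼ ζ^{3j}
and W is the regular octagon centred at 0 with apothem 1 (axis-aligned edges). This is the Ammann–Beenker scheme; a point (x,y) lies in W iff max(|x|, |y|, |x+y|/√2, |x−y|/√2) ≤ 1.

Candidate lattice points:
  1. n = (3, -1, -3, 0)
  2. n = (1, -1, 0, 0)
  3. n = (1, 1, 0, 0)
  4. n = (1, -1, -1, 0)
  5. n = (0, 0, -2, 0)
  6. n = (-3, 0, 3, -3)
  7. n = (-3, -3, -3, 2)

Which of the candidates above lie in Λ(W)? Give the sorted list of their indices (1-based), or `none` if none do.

With ζ = e^{iπ/4} the internal vectors are ζ^0,ζ^3,ζ^6,ζ^9.
candidate 1: n = (3, -1, -3, 0) → π⊥ ≈ (+3.7071, +2.2929); max(|x|,|y|,|x±y|/√2) = 4.2426 > 1 ⇒ ∉ W
candidate 2: n = (1, -1, 0, 0) → π⊥ ≈ (+1.7071, -0.7071); max(|x|,|y|,|x±y|/√2) = 1.7071 > 1 ⇒ ∉ W
candidate 3: n = (1, 1, 0, 0) → π⊥ ≈ (+0.2929, +0.7071); max(|x|,|y|,|x±y|/√2) = 0.7071 ≤ 1 ⇒ ∈ W
candidate 4: n = (1, -1, -1, 0) → π⊥ ≈ (+1.7071, +0.2929); max(|x|,|y|,|x±y|/√2) = 1.7071 > 1 ⇒ ∉ W
candidate 5: n = (0, 0, -2, 0) → π⊥ ≈ (+0.0000, +2.0000); max(|x|,|y|,|x±y|/√2) = 2.0000 > 1 ⇒ ∉ W
candidate 6: n = (-3, 0, 3, -3) → π⊥ ≈ (-5.1213, -5.1213); max(|x|,|y|,|x±y|/√2) = 7.2426 > 1 ⇒ ∉ W
candidate 7: n = (-3, -3, -3, 2) → π⊥ ≈ (+0.5355, +2.2929); max(|x|,|y|,|x±y|/√2) = 2.2929 > 1 ⇒ ∉ W

3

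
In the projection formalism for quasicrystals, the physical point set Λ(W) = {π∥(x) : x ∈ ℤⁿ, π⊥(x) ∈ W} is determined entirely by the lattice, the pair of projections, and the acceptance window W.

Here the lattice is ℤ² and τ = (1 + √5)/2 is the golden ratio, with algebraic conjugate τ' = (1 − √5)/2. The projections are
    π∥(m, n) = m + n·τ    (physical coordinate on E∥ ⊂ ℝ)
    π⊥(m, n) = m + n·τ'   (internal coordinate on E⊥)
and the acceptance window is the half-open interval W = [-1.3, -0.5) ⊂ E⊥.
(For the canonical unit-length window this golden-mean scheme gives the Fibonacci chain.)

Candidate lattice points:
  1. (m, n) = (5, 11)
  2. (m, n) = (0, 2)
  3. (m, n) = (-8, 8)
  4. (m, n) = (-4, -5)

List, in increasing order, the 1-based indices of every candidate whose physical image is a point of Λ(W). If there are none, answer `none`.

Numerically τ ≈ 1.618034 and τ' = −1/τ ≈ -0.618034.
candidate 1: (m,n)=(5,11) → π∥ = 5+11·τ ≈ 22.798374, π⊥ = 5+11·τ' ≈ -1.798374 ∉ [-1.3, -0.5) ⇒ out
candidate 2: (m,n)=(0,2) → π∥ = 0+2·τ ≈ 3.236068, π⊥ = 0+2·τ' ≈ -1.236068 ∈ [-1.3, -0.5) ⇒ IN Λ
candidate 3: (m,n)=(-8,8) → π∥ = -8+8·τ ≈ 4.944272, π⊥ = -8+8·τ' ≈ -12.944272 ∉ [-1.3, -0.5) ⇒ out
candidate 4: (m,n)=(-4,-5) → π∥ = -4-5·τ ≈ -12.090170, π⊥ = -4-5·τ' ≈ -0.909830 ∈ [-1.3, -0.5) ⇒ IN Λ

2, 4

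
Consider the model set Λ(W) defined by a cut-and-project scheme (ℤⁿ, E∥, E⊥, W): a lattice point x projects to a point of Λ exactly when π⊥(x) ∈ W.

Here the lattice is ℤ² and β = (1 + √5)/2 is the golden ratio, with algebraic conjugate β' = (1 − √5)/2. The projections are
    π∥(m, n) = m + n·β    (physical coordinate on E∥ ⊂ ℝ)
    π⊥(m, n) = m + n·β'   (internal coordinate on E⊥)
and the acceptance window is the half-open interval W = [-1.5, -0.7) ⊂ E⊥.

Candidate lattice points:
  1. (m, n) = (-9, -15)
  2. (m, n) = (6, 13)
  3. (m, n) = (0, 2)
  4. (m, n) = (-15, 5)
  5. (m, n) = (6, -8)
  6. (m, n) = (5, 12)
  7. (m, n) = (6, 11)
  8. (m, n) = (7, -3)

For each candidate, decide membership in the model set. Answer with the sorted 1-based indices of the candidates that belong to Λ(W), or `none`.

3, 7

β' = (1−√5)/2 ≈ -0.6180.
[1] lift (-9,-15): star map gives 0.2705; window check -1.5 ≤ 0.2705 < -0.7 is false → out
[2] lift (6,13): star map gives -2.0344; window check -1.5 ≤ -2.0344 < -0.7 is false → out
[3] lift (0,2): star map gives -1.2361; window check -1.5 ≤ -1.2361 < -0.7 is true → IN Λ
[4] lift (-15,5): star map gives -18.0902; window check -1.5 ≤ -18.0902 < -0.7 is false → out
[5] lift (6,-8): star map gives 10.9443; window check -1.5 ≤ 10.9443 < -0.7 is false → out
[6] lift (5,12): star map gives -2.4164; window check -1.5 ≤ -2.4164 < -0.7 is false → out
[7] lift (6,11): star map gives -0.7984; window check -1.5 ≤ -0.7984 < -0.7 is true → IN Λ
[8] lift (7,-3): star map gives 8.8541; window check -1.5 ≤ 8.8541 < -0.7 is false → out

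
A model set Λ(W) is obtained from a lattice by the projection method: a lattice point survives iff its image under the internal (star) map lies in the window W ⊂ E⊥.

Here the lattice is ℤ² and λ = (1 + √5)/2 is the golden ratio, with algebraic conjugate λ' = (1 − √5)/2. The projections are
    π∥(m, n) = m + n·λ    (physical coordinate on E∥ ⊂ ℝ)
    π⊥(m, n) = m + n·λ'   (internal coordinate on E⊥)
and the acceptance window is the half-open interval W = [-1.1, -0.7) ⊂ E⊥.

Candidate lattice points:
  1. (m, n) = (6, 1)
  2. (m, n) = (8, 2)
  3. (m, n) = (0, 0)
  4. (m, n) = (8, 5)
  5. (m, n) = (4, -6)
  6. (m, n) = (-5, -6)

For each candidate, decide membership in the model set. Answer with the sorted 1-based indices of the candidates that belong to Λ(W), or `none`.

none

λ' = (1−√5)/2 ≈ -0.618034.
#1 (6,1): internal coord 6 + (1)·λ' = +5.381966; +5.381966 ∉ [-1.1, -0.7) → out
#2 (8,2): internal coord 8 + (2)·λ' = +6.763932; +6.763932 ∉ [-1.1, -0.7) → out
#3 (0,0): internal coord 0 + (0)·λ' = +0.000000; +0.000000 ∉ [-1.1, -0.7) → out
#4 (8,5): internal coord 8 + (5)·λ' = +4.909830; +4.909830 ∉ [-1.1, -0.7) → out
#5 (4,-6): internal coord 4 + (-6)·λ' = +7.708204; +7.708204 ∉ [-1.1, -0.7) → out
#6 (-5,-6): internal coord -5 + (-6)·λ' = -1.291796; -1.291796 ∉ [-1.1, -0.7) → out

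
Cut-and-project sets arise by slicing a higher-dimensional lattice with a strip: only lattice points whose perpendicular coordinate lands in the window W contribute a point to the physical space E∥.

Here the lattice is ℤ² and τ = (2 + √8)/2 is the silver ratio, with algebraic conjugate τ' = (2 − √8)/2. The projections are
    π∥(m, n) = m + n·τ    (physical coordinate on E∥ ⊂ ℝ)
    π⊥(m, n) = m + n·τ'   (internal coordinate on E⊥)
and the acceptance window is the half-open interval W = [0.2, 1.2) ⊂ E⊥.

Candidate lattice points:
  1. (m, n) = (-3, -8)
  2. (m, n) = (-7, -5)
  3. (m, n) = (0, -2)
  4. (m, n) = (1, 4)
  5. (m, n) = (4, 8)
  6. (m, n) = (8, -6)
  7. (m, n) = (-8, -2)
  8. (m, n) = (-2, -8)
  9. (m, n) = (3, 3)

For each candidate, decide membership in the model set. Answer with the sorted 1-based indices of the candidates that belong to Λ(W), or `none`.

Numerically τ ≈ 2.41421 and τ' = −1/τ ≈ -0.41421.
#1 (-3,-8): internal coord -3 + (-8)·τ' = +0.31371; +0.31371 ∈ [0.2, 1.2) → IN Λ
#2 (-7,-5): internal coord -7 + (-5)·τ' = -4.92893; -4.92893 ∉ [0.2, 1.2) → out
#3 (0,-2): internal coord 0 + (-2)·τ' = +0.82843; +0.82843 ∈ [0.2, 1.2) → IN Λ
#4 (1,4): internal coord 1 + (4)·τ' = -0.65685; -0.65685 ∉ [0.2, 1.2) → out
#5 (4,8): internal coord 4 + (8)·τ' = +0.68629; +0.68629 ∈ [0.2, 1.2) → IN Λ
#6 (8,-6): internal coord 8 + (-6)·τ' = +10.48528; +10.48528 ∉ [0.2, 1.2) → out
#7 (-8,-2): internal coord -8 + (-2)·τ' = -7.17157; -7.17157 ∉ [0.2, 1.2) → out
#8 (-2,-8): internal coord -2 + (-8)·τ' = +1.31371; +1.31371 ∉ [0.2, 1.2) → out
#9 (3,3): internal coord 3 + (3)·τ' = +1.75736; +1.75736 ∉ [0.2, 1.2) → out

1, 3, 5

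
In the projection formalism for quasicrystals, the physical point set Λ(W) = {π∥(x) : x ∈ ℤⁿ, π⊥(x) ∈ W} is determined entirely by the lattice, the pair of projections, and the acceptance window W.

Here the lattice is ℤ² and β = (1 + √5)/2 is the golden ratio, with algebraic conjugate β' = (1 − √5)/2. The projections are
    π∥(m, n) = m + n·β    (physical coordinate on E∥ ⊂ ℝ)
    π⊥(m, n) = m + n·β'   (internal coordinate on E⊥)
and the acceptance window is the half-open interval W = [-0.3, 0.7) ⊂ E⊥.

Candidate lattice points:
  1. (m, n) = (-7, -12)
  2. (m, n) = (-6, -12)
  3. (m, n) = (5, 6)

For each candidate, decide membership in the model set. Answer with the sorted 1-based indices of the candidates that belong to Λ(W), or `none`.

1

Compute β' = (1−√5)/2 = -0.6180, so π⊥(m,n) = m -0.6180·n.
[1] lift (-7,-12): star map gives 0.4164; window check -0.3 ≤ 0.4164 < 0.7 is true → IN Λ
[2] lift (-6,-12): star map gives 1.4164; window check -0.3 ≤ 1.4164 < 0.7 is false → out
[3] lift (5,6): star map gives 1.2918; window check -0.3 ≤ 1.2918 < 0.7 is false → out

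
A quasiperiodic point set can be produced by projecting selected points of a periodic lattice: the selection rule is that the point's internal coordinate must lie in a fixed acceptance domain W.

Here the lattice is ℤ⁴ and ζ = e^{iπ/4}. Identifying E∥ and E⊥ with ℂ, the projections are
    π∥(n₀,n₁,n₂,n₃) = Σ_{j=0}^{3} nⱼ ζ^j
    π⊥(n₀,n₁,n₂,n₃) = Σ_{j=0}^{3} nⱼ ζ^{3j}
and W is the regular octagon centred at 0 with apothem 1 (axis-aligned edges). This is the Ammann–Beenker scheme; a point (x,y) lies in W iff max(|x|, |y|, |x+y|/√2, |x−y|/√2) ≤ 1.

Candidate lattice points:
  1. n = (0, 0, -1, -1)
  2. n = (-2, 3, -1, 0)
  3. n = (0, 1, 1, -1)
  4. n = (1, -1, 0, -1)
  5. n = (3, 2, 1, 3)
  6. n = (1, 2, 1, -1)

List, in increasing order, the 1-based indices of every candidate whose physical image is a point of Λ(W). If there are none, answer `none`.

1

π⊥(n) = n₀ + n₁ζ³ + n₂ζ⁶ + n₃ζ⁹ where ζ = e^{iπ/4}.
candidate 1: n = (0, 0, -1, -1) → π⊥ ≈ (-0.7071, +0.2929); max(|x|,|y|,|x±y|/√2) = 0.7071 ≤ 1 ⇒ ∈ W
candidate 2: n = (-2, 3, -1, 0) → π⊥ ≈ (-4.1213, +3.1213); max(|x|,|y|,|x±y|/√2) = 5.1213 > 1 ⇒ ∉ W
candidate 3: n = (0, 1, 1, -1) → π⊥ ≈ (-1.4142, -1.0000); max(|x|,|y|,|x±y|/√2) = 1.7071 > 1 ⇒ ∉ W
candidate 4: n = (1, -1, 0, -1) → π⊥ ≈ (+1.0000, -1.4142); max(|x|,|y|,|x±y|/√2) = 1.7071 > 1 ⇒ ∉ W
candidate 5: n = (3, 2, 1, 3) → π⊥ ≈ (+3.7071, +2.5355); max(|x|,|y|,|x±y|/√2) = 4.4142 > 1 ⇒ ∉ W
candidate 6: n = (1, 2, 1, -1) → π⊥ ≈ (-1.1213, -0.2929); max(|x|,|y|,|x±y|/√2) = 1.1213 > 1 ⇒ ∉ W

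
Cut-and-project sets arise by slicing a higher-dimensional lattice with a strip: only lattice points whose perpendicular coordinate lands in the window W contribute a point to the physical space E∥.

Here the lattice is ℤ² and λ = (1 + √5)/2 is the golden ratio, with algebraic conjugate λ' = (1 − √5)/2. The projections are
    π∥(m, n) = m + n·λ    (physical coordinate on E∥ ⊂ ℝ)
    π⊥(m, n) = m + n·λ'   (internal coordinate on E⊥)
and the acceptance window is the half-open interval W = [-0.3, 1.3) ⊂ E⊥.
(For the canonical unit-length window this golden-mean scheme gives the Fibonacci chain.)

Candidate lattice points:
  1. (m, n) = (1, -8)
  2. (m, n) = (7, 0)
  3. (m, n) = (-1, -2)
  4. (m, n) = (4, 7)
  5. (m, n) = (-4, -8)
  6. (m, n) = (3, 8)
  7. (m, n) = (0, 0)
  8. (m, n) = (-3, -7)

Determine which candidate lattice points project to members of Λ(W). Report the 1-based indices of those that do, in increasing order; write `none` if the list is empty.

λ' = (1−√5)/2 ≈ -0.6180.
#1 (1,-8): internal coord 1 + (-8)·λ' = +5.9443; +5.9443 ∉ [-0.3, 1.3) → out
#2 (7,0): internal coord 7 + (0)·λ' = +7.0000; +7.0000 ∉ [-0.3, 1.3) → out
#3 (-1,-2): internal coord -1 + (-2)·λ' = +0.2361; +0.2361 ∈ [-0.3, 1.3) → IN Λ
#4 (4,7): internal coord 4 + (7)·λ' = -0.3262; -0.3262 ∉ [-0.3, 1.3) → out
#5 (-4,-8): internal coord -4 + (-8)·λ' = +0.9443; +0.9443 ∈ [-0.3, 1.3) → IN Λ
#6 (3,8): internal coord 3 + (8)·λ' = -1.9443; -1.9443 ∉ [-0.3, 1.3) → out
#7 (0,0): internal coord 0 + (0)·λ' = +0.0000; +0.0000 ∈ [-0.3, 1.3) → IN Λ
#8 (-3,-7): internal coord -3 + (-7)·λ' = +1.3262; +1.3262 ∉ [-0.3, 1.3) → out

3, 5, 7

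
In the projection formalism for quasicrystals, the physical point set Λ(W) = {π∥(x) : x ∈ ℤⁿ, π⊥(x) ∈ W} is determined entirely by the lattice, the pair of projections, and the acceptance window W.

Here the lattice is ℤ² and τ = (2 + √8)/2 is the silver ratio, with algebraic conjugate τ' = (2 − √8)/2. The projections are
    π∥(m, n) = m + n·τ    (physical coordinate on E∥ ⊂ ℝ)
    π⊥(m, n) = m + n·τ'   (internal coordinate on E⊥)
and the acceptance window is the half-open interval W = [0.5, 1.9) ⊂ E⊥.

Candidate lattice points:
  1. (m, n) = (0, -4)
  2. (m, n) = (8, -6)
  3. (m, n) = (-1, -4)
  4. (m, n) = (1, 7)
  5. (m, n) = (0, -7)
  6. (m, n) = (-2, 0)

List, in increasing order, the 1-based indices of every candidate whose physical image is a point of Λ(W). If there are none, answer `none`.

1, 3

Numerically τ ≈ 2.4142 and τ' = −1/τ ≈ -0.4142.
[1] lift (0,-4): star map gives 1.6569; window check 0.5 ≤ 1.6569 < 1.9 is true → IN Λ
[2] lift (8,-6): star map gives 10.4853; window check 0.5 ≤ 10.4853 < 1.9 is false → out
[3] lift (-1,-4): star map gives 0.6569; window check 0.5 ≤ 0.6569 < 1.9 is true → IN Λ
[4] lift (1,7): star map gives -1.8995; window check 0.5 ≤ -1.8995 < 1.9 is false → out
[5] lift (0,-7): star map gives 2.8995; window check 0.5 ≤ 2.8995 < 1.9 is false → out
[6] lift (-2,0): star map gives -2.0000; window check 0.5 ≤ -2.0000 < 1.9 is false → out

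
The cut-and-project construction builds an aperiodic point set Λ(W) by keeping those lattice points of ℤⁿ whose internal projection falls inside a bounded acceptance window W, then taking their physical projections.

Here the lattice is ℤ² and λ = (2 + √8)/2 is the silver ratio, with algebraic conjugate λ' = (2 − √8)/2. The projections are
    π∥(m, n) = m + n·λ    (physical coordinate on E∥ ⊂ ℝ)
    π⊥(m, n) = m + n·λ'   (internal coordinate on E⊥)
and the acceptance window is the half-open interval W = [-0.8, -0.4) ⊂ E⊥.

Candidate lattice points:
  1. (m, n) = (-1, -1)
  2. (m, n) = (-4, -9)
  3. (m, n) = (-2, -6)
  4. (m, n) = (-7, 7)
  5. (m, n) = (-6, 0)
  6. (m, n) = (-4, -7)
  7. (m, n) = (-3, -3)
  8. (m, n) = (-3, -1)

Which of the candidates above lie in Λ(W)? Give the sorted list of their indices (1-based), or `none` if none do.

Numerically λ ≈ 2.414214 and λ' = −1/λ ≈ -0.414214.
[1] lift (-1,-1): star map gives -0.585786; window check -0.8 ≤ -0.585786 < -0.4 is true → IN Λ
[2] lift (-4,-9): star map gives -0.272078; window check -0.8 ≤ -0.272078 < -0.4 is false → out
[3] lift (-2,-6): star map gives 0.485281; window check -0.8 ≤ 0.485281 < -0.4 is false → out
[4] lift (-7,7): star map gives -9.899495; window check -0.8 ≤ -9.899495 < -0.4 is false → out
[5] lift (-6,0): star map gives -6.000000; window check -0.8 ≤ -6.000000 < -0.4 is false → out
[6] lift (-4,-7): star map gives -1.100505; window check -0.8 ≤ -1.100505 < -0.4 is false → out
[7] lift (-3,-3): star map gives -1.757359; window check -0.8 ≤ -1.757359 < -0.4 is false → out
[8] lift (-3,-1): star map gives -2.585786; window check -0.8 ≤ -2.585786 < -0.4 is false → out

1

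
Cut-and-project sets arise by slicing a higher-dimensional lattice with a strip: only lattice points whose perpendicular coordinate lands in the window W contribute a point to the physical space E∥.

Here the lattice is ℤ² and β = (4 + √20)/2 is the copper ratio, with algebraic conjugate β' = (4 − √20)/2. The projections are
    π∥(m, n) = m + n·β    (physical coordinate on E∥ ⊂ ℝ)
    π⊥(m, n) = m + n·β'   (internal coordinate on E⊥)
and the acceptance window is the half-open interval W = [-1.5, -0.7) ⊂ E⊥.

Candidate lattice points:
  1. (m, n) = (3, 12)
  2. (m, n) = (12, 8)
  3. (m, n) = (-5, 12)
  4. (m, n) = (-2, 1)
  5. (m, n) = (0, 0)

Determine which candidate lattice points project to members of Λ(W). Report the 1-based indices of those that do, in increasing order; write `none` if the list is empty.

Numerically β ≈ 4.236068 and β' = −1/β ≈ -0.236068.
#1 (3,12): internal coord 3 + (12)·β' = +0.167184; +0.167184 ∉ [-1.5, -0.7) → out
#2 (12,8): internal coord 12 + (8)·β' = +10.111456; +10.111456 ∉ [-1.5, -0.7) → out
#3 (-5,12): internal coord -5 + (12)·β' = -7.832816; -7.832816 ∉ [-1.5, -0.7) → out
#4 (-2,1): internal coord -2 + (1)·β' = -2.236068; -2.236068 ∉ [-1.5, -0.7) → out
#5 (0,0): internal coord 0 + (0)·β' = +0.000000; +0.000000 ∉ [-1.5, -0.7) → out

none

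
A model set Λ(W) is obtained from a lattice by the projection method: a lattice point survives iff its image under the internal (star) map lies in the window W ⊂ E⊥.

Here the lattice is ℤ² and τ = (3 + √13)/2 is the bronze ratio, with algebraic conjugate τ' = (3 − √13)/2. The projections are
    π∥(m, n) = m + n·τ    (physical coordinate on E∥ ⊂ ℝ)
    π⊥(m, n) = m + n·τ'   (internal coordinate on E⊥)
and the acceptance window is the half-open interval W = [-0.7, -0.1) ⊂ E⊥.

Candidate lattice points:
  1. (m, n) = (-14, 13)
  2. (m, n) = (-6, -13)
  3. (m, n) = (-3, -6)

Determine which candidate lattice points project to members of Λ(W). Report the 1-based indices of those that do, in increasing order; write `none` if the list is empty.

Compute τ' = (3−√13)/2 = -0.30278, so π⊥(m,n) = m -0.30278·n.
#1 (-14,13): internal coord -14 + (13)·τ' = -17.93608; -17.93608 ∉ [-0.7, -0.1) → out
#2 (-6,-13): internal coord -6 + (-13)·τ' = -2.06392; -2.06392 ∉ [-0.7, -0.1) → out
#3 (-3,-6): internal coord -3 + (-6)·τ' = -1.18335; -1.18335 ∉ [-0.7, -0.1) → out

none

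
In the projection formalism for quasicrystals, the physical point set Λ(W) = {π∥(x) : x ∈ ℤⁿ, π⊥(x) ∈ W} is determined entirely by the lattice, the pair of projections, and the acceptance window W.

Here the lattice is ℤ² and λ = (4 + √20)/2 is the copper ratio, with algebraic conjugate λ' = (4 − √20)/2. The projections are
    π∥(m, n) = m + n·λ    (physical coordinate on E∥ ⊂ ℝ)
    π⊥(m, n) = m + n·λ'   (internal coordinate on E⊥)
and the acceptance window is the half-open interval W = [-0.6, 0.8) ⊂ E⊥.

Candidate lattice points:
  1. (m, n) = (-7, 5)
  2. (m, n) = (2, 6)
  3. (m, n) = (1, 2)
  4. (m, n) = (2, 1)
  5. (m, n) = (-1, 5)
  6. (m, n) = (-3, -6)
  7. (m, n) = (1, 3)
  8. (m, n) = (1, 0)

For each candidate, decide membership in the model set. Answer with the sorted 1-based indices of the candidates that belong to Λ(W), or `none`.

Numerically λ ≈ 4.236068 and λ' = −1/λ ≈ -0.236068.
candidate 1: (m,n)=(-7,5) → π∥ = -7+5·λ ≈ 14.180340, π⊥ = -7+5·λ' ≈ -8.180340 ∉ [-0.6, 0.8) ⇒ out
candidate 2: (m,n)=(2,6) → π∥ = 2+6·λ ≈ 27.416408, π⊥ = 2+6·λ' ≈ 0.583592 ∈ [-0.6, 0.8) ⇒ IN Λ
candidate 3: (m,n)=(1,2) → π∥ = 1+2·λ ≈ 9.472136, π⊥ = 1+2·λ' ≈ 0.527864 ∈ [-0.6, 0.8) ⇒ IN Λ
candidate 4: (m,n)=(2,1) → π∥ = 2+1·λ ≈ 6.236068, π⊥ = 2+1·λ' ≈ 1.763932 ∉ [-0.6, 0.8) ⇒ out
candidate 5: (m,n)=(-1,5) → π∥ = -1+5·λ ≈ 20.180340, π⊥ = -1+5·λ' ≈ -2.180340 ∉ [-0.6, 0.8) ⇒ out
candidate 6: (m,n)=(-3,-6) → π∥ = -3-6·λ ≈ -28.416408, π⊥ = -3-6·λ' ≈ -1.583592 ∉ [-0.6, 0.8) ⇒ out
candidate 7: (m,n)=(1,3) → π∥ = 1+3·λ ≈ 13.708204, π⊥ = 1+3·λ' ≈ 0.291796 ∈ [-0.6, 0.8) ⇒ IN Λ
candidate 8: (m,n)=(1,0) → π∥ = 1+0·λ ≈ 1.000000, π⊥ = 1+0·λ' ≈ 1.000000 ∉ [-0.6, 0.8) ⇒ out

2, 3, 7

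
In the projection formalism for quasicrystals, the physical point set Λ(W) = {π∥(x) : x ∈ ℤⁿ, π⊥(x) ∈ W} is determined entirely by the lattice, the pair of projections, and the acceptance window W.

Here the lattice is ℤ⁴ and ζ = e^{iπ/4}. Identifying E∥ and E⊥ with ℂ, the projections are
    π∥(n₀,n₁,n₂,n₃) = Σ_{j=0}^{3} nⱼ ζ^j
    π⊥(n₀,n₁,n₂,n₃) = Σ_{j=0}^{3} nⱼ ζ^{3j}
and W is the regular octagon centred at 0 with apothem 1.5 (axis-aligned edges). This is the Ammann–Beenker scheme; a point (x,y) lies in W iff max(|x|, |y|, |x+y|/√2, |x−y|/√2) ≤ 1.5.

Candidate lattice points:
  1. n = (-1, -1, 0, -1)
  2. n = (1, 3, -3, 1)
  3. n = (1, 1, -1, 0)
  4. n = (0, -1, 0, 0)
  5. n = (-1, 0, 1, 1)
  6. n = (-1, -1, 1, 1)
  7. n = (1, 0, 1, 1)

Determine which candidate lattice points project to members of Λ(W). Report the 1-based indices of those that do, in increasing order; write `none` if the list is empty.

π⊥(n) = n₀ + n₁ζ³ + n₂ζ⁶ + n₃ζ⁹ where ζ = e^{iπ/4}.
candidate 1: n = (-1, -1, 0, -1) → π⊥ ≈ (-1.000000, -1.414214); max(|x|,|y|,|x±y|/√2) = 1.707107 > 1.5 ⇒ ∉ W
candidate 2: n = (1, 3, -3, 1) → π⊥ ≈ (-0.414214, +5.828427); max(|x|,|y|,|x±y|/√2) = 5.828427 > 1.5 ⇒ ∉ W
candidate 3: n = (1, 1, -1, 0) → π⊥ ≈ (+0.292893, +1.707107); max(|x|,|y|,|x±y|/√2) = 1.707107 > 1.5 ⇒ ∉ W
candidate 4: n = (0, -1, 0, 0) → π⊥ ≈ (+0.707107, -0.707107); max(|x|,|y|,|x±y|/√2) = 1.000000 ≤ 1.5 ⇒ ∈ W
candidate 5: n = (-1, 0, 1, 1) → π⊥ ≈ (-0.292893, -0.292893); max(|x|,|y|,|x±y|/√2) = 0.414214 ≤ 1.5 ⇒ ∈ W
candidate 6: n = (-1, -1, 1, 1) → π⊥ ≈ (+0.414214, -1.000000); max(|x|,|y|,|x±y|/√2) = 1.000000 ≤ 1.5 ⇒ ∈ W
candidate 7: n = (1, 0, 1, 1) → π⊥ ≈ (+1.707107, -0.292893); max(|x|,|y|,|x±y|/√2) = 1.707107 > 1.5 ⇒ ∉ W

4, 5, 6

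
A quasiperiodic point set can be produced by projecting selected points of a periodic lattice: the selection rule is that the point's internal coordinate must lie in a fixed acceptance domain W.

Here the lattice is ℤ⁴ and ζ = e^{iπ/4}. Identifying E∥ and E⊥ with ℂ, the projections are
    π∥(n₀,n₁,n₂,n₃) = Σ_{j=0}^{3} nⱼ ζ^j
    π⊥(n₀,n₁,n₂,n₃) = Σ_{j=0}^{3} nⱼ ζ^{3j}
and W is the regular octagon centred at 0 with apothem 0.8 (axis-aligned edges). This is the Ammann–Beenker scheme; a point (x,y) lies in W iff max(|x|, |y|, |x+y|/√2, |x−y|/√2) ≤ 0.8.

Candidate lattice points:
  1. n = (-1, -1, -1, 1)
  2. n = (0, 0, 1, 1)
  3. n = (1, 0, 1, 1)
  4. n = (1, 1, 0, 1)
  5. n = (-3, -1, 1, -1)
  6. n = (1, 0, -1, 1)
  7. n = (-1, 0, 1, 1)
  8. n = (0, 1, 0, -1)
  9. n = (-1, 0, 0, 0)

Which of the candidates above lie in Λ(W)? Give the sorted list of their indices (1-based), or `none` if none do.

2, 7

With ζ = e^{iπ/4} the internal vectors are ζ^0,ζ^3,ζ^6,ζ^9.
#1 (-1, -1, -1, 1): internal (0.4142, 1.0000); octagon support 1.0000 vs apothem 0.8 → ∉ W
#2 (0, 0, 1, 1): internal (0.7071, -0.2929); octagon support 0.7071 vs apothem 0.8 → ∈ W
#3 (1, 0, 1, 1): internal (1.7071, -0.2929); octagon support 1.7071 vs apothem 0.8 → ∉ W
#4 (1, 1, 0, 1): internal (1.0000, 1.4142); octagon support 1.7071 vs apothem 0.8 → ∉ W
#5 (-3, -1, 1, -1): internal (-3.0000, -2.4142); octagon support 3.8284 vs apothem 0.8 → ∉ W
#6 (1, 0, -1, 1): internal (1.7071, 1.7071); octagon support 2.4142 vs apothem 0.8 → ∉ W
#7 (-1, 0, 1, 1): internal (-0.2929, -0.2929); octagon support 0.4142 vs apothem 0.8 → ∈ W
#8 (0, 1, 0, -1): internal (-1.4142, 0.0000); octagon support 1.4142 vs apothem 0.8 → ∉ W
#9 (-1, 0, 0, 0): internal (-1.0000, 0.0000); octagon support 1.0000 vs apothem 0.8 → ∉ W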